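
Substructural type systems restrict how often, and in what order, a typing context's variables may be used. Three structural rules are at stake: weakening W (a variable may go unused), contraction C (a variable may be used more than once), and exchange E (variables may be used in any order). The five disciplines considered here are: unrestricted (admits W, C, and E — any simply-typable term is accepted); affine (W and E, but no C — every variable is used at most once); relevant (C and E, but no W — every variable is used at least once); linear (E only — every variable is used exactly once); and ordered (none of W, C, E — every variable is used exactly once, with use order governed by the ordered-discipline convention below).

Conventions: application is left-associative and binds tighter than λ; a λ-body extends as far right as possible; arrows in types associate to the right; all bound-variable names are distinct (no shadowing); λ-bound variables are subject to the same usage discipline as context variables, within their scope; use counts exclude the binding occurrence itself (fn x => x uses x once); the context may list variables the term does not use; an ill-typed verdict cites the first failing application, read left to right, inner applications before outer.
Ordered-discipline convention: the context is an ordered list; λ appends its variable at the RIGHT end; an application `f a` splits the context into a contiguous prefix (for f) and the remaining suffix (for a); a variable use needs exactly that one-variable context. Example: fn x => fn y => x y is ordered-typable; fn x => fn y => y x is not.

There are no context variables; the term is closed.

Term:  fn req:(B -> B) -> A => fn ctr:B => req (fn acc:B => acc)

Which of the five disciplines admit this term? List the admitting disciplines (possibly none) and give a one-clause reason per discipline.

admitted by: affine, unrestricted
usage: req (bound) ×1; ctr (bound) ×0; acc (bound) ×1
left-to-right use order: req, acc
typing: ✓ — ((B -> B) -> A) -> B -> A
ordered: ✗ — ctr never used (weakening)
linear: ✗ — ctr never used (weakening)
affine: ✓ — req, ctr, acc: no repeats, contraction unneeded
relevant: ✗ — ctr never used (weakening)
unrestricted: ✓ — type-checks (((B -> B) -> A) -> B -> A) and nothing is barred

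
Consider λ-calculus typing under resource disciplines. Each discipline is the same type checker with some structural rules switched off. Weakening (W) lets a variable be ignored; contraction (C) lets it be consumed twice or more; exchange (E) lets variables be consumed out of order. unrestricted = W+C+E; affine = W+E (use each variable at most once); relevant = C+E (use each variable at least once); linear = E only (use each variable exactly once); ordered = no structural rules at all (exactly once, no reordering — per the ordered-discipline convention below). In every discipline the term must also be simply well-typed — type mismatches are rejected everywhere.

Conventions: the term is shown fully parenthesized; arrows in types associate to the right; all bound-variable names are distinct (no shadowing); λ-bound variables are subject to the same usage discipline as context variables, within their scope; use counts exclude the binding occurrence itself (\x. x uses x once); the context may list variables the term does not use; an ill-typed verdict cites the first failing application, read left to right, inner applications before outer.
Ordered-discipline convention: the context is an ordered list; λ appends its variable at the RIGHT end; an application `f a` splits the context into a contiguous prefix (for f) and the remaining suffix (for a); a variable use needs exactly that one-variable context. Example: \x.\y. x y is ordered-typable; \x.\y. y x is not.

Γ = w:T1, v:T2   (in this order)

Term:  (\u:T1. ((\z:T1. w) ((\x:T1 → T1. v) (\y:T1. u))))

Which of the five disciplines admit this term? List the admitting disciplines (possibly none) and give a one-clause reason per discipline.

admitted in: none
use counts: w ×1; v ×1; u (bound) ×1; z (bound) ×0; x (bound) ×0; y (bound) ×0
left-to-right use order: w, v, u
typing: ill-typed: an application expects T1 but receives T2
ordered ✗ (not simply typable)
linear ✗ (fails simple typing)
affine ✗ (a type mismatch blocks all five)
relevant ✗ (the type mismatch rejects it)
unrestricted ✗ (not simply typable)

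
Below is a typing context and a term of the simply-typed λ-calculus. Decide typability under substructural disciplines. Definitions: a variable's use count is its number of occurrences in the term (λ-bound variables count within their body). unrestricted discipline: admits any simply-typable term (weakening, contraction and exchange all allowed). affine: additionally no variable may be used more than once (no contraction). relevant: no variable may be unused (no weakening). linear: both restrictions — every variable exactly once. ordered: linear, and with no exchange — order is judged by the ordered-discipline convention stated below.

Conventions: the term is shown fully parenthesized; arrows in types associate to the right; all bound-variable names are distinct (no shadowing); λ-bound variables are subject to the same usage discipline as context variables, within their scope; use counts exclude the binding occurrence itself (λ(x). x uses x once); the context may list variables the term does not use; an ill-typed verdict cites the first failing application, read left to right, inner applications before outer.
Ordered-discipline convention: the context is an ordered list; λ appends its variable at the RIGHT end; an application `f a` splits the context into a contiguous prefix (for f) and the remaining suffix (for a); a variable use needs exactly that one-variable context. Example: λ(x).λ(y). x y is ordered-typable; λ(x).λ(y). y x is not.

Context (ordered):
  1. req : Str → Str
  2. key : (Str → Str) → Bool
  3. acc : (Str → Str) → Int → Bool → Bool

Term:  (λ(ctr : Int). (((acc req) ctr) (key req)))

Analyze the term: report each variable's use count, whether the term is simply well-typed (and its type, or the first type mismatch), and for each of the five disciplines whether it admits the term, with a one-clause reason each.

use counts: req=2; key=1; acc=1; ctr (λ-bound)=1
order of uses: acc, req, ctr, key, req
typing: the term checks, with type Int → Bool
ordered: ✗ — repeated use of req ×2
linear: ✗ — repeated use of req ×2
affine: ✗ — repeated use of req ×2
relevant: ✓ — req, key, acc, ctr: all used, weakening unneeded
unrestricted: ✓ — type-checks (Int → Bool) and nothing is barred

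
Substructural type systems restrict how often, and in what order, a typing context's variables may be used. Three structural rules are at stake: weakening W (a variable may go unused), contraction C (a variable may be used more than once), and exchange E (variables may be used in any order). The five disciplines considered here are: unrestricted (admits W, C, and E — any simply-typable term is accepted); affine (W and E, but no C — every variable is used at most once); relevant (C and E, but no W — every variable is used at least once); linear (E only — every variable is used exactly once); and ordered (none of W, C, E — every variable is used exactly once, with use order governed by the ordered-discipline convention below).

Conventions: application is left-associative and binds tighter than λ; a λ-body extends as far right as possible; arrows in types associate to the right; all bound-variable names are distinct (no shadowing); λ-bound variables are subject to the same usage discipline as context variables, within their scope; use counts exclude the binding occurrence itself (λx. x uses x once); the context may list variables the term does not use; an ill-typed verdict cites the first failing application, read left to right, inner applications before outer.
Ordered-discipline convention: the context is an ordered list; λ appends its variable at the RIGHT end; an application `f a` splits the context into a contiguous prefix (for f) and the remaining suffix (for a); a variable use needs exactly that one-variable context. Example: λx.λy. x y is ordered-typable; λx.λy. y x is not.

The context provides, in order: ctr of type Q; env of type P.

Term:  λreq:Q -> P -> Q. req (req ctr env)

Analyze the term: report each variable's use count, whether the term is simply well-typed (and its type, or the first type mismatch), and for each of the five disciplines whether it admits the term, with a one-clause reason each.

counts: ctr: 1, env: 1, req (λ-bound): 2
use order (left to right): req, req, ctr, env
typing: the term checks, with type (Q -> P -> Q) -> P -> Q
ordered ✗ (needs contraction — req ×2)
linear ✗ (needs contraction — req ×2)
affine ✗ (needs contraction — req ×2)
relevant ✓ (every one of ctr, env, req appears)
unrestricted ✓ (type-checks ((Q -> P -> Q) -> P -> Q) and nothing is barred)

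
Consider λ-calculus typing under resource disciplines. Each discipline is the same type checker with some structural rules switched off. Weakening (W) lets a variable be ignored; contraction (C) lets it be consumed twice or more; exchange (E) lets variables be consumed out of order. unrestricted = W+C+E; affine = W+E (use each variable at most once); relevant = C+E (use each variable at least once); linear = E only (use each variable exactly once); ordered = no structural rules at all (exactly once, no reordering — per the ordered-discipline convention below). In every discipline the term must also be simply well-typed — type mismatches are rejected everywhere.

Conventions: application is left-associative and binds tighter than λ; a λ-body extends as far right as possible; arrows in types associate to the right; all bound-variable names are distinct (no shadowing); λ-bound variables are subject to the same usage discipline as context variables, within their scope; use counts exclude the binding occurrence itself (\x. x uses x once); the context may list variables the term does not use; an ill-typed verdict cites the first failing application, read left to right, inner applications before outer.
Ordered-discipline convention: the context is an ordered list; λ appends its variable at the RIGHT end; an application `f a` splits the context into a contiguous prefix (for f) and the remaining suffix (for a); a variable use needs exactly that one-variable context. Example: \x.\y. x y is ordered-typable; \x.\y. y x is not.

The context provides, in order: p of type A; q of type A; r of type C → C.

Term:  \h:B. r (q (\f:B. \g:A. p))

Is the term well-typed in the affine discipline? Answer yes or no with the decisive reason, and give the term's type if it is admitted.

no — the type mismatch rejects it
counts: p=1, q=1, r=1, h (bound)=0, f (bound)=0, g (bound)=0
uses in reading order: r, q, p
typing: ill-typed: non-arrow in function slot: A
across the five disciplines: ordered ✗ | linear ✗ | affine ✗ | relevant ✗ | unrestricted ✗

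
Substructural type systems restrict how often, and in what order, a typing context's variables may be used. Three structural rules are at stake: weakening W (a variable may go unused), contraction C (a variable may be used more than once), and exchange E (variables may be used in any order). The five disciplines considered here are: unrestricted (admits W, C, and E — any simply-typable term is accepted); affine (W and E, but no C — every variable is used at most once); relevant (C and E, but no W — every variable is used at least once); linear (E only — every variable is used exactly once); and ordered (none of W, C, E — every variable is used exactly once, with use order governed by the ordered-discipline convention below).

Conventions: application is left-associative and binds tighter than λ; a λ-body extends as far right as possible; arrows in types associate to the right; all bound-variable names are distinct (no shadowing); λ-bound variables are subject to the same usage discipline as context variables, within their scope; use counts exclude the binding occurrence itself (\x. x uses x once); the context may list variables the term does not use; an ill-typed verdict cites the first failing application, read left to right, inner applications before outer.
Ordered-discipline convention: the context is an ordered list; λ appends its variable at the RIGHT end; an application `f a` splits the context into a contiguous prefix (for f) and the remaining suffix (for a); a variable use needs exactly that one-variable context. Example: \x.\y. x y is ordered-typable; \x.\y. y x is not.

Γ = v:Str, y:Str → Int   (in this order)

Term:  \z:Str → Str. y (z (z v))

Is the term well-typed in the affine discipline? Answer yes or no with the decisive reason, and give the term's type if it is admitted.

no — uses contraction: z ×2
use counts: v: 1×, y: 1×, z (bound): 2×
left-to-right use order: y, z, z, v
typing: the term checks, with type (Str → Str) → Int
all disciplines: ordered ✗; linear ✗; affine ✗; relevant ✓; unrestricted ✓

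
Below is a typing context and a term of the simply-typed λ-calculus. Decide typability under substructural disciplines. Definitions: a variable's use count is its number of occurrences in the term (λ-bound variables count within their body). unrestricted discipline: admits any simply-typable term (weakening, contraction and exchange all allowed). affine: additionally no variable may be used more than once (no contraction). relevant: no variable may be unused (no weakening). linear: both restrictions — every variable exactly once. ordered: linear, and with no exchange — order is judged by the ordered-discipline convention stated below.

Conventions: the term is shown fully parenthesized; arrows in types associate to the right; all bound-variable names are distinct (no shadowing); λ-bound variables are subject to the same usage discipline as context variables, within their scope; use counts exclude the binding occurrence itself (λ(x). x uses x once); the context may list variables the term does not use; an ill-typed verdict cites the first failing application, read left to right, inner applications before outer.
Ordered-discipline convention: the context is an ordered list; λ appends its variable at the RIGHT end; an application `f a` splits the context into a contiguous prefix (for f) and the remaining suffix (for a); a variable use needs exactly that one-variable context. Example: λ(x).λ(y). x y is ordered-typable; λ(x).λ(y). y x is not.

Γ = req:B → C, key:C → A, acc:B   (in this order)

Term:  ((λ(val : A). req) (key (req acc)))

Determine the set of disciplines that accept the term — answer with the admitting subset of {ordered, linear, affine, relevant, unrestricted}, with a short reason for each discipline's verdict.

admitted by: unrestricted
variable uses: req: 2; key: 1; acc: 1; val (bound): 0
order of uses: req, key, req, acc
typing: well-typed at B → C
ordered: ✗, needs contraction — req ×2; val never used (weakening)
linear: ✗, needs contraction — req ×2; val never used (weakening)
affine: ✗, needs contraction — req ×2
relevant: ✗, val never used (weakening)
unrestricted: ✓, well-typed at B → C; no restrictions here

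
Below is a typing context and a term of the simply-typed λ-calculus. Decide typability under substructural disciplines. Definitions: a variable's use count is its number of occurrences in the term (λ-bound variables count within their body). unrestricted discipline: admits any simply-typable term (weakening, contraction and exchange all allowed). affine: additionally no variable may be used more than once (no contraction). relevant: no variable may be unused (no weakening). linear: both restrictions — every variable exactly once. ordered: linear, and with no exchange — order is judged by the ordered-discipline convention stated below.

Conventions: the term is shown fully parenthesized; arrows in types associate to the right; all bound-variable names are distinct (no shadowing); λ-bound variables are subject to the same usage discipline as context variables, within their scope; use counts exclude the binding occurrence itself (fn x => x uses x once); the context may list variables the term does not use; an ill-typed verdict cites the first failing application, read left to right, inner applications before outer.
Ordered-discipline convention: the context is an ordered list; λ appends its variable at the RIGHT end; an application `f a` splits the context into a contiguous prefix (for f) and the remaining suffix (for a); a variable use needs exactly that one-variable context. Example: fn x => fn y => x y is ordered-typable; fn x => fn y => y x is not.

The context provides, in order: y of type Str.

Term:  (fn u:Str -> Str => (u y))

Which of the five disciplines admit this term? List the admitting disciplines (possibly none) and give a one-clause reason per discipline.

accepted by: linear, affine, relevant, unrestricted
use counts: y=1, u (bound)=1
left-to-right use order: u, y
typing: well-typed — term : (Str -> Str) -> Str
ordered: ✗ — use order u, y needs exchange
linear: ✓ — y, u: one use apiece
affine: ✓ — y, u: no repeats, contraction unneeded
relevant: ✓ — y, u: all used, weakening unneeded
unrestricted: ✓ — simply typable at (Str -> Str) -> Str; W, C, E all held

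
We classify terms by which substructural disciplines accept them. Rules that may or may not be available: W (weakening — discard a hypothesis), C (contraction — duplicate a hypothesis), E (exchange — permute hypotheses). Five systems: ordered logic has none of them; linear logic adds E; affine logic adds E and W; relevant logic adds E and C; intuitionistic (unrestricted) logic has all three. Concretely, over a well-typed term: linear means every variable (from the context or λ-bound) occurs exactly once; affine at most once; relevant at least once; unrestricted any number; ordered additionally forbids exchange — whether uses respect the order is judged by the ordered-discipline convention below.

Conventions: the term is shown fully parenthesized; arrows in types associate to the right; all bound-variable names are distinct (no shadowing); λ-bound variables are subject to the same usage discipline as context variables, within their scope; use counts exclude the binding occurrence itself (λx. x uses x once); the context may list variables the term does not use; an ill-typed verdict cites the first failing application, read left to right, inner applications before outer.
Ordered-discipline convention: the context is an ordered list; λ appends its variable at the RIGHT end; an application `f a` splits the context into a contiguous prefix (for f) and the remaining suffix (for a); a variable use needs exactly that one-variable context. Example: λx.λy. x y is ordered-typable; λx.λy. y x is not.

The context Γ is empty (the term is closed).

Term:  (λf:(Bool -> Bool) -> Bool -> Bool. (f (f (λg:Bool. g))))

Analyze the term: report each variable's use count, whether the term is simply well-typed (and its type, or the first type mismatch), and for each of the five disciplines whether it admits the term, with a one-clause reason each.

use counts: f (bound): 2, g (bound): 1
uses in reading order: f, f, g
typing: the term checks, with type ((Bool -> Bool) -> Bool -> Bool) -> Bool -> Bool
ordered: ✗ — needs contraction — f ×2
linear: ✗ — needs contraction — f ×2
affine: ✗ — needs contraction — f ×2
relevant: ✓ — f, g: all used, weakening unneeded
unrestricted: ✓ — typability at ((Bool -> Bool) -> Bool -> Bool) -> Bool -> Bool is all that's needed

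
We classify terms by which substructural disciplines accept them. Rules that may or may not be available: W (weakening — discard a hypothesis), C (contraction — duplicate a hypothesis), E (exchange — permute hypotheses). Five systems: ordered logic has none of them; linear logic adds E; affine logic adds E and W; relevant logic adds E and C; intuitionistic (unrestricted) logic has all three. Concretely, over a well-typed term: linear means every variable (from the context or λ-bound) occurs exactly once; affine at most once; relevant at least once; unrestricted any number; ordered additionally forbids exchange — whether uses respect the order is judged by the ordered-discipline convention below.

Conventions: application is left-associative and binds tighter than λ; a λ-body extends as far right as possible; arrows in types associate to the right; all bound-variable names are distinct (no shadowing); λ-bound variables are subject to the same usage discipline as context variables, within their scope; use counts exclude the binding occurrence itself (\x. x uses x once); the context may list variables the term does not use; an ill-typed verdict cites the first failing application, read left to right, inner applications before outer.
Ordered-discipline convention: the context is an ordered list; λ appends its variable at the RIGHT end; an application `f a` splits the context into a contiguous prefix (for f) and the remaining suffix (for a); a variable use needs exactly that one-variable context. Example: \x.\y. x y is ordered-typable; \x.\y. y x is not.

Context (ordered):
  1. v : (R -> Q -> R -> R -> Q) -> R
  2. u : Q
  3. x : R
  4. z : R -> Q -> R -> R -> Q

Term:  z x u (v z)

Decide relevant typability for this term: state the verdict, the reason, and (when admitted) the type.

yes — none of v, u, x, z goes unused; term : R -> Q
counts: v=1; u=1; x=1; z=2
order of uses: z, x, u, v, z
typing: well-typed at R -> Q
all disciplines: ordered ✗ | linear ✗ | affine ✗ | relevant ✓ | unrestricted ✓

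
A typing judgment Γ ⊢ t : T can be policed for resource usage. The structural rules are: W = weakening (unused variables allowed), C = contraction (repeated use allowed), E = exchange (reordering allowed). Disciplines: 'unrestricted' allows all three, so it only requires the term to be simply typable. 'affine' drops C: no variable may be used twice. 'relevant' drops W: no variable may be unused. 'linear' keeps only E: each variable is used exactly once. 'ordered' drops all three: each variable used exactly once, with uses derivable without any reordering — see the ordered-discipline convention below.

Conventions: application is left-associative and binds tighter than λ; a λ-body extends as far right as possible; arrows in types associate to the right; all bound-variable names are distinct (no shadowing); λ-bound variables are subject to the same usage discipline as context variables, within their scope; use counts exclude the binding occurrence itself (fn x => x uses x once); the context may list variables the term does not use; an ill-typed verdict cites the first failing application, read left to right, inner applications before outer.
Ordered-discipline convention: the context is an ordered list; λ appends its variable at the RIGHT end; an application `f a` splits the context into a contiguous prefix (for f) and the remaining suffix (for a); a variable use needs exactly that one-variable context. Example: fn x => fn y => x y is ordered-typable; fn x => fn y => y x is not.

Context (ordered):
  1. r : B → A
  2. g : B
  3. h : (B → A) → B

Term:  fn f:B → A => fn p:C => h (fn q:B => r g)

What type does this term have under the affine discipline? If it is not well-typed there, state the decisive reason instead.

term : (B → A) → C → B
usage: r=1; g=1; h=1; f [bound]=0; p [bound]=0; q [bound]=0
use order (left to right): h, r, g
typing: ✓ — (B → A) → C → B
summary: ordered ✗; linear ✗; affine ✓; relevant ✗; unrestricted ✓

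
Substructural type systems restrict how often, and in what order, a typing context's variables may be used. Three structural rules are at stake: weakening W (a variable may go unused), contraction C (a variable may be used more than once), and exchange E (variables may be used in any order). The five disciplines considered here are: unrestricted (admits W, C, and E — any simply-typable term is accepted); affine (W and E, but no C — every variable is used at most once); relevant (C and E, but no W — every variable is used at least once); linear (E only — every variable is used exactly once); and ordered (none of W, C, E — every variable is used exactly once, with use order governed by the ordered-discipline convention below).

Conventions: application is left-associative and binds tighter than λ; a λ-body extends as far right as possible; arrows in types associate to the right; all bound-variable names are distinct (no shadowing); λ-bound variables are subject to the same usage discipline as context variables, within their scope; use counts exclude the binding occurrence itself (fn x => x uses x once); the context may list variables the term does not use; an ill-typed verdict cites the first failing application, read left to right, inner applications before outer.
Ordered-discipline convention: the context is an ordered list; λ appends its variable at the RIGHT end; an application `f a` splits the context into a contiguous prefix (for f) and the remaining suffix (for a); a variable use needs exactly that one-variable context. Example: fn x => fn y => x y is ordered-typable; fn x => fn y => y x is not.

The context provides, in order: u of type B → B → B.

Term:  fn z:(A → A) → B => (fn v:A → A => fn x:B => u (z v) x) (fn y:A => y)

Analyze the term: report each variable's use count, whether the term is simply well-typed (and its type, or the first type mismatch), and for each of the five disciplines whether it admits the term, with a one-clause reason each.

counts: u: 1×, z [bound]: 1×, v [bound]: 1×, x [bound]: 1×, y [bound]: 1×
use order (left to right): u, z, v, x, y
typing: well-typed — term : ((A → A) → B) → B → B
ordered: ✓ — single-use (u, z, v, x, y), ordered derivation ok
linear: ✓ — u, z, v, x, y: one use apiece
affine: ✓ — at most one use each (u, z, v, x, y)
relevant: ✓ — at least one use each (u, z, v, x, y)
unrestricted: ✓ — type-checks (((A → A) → B) → B → B) and nothing is barred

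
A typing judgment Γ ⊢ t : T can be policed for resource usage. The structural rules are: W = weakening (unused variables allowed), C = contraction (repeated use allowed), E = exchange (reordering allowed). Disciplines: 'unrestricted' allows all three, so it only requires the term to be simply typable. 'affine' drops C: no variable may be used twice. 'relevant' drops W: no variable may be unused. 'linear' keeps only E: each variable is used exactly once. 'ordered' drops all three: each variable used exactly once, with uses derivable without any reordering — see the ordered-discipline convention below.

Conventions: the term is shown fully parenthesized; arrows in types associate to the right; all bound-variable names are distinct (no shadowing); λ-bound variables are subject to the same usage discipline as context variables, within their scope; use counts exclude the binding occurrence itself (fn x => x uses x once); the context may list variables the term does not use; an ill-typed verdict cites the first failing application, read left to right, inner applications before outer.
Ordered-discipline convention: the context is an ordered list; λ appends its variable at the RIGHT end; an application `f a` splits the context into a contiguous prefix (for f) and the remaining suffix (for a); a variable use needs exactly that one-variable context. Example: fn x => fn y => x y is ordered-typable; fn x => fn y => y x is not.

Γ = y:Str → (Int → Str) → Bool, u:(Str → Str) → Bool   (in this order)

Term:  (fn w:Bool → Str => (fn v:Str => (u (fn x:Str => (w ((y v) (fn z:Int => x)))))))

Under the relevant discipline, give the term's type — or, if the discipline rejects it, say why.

not well-typed under relevant — needs weakening: z unused
usage: y: 1×; u: 1×; w (bound): 1×; v (bound): 1×; x (bound): 1×; z (bound): 0×
use order (left to right): u, w, y, v, x
typing: well-typed at (Bool → Str) → Str → Bool
all disciplines: ordered ✗; linear ✗; affine ✓; relevant ✗; unrestricted ✓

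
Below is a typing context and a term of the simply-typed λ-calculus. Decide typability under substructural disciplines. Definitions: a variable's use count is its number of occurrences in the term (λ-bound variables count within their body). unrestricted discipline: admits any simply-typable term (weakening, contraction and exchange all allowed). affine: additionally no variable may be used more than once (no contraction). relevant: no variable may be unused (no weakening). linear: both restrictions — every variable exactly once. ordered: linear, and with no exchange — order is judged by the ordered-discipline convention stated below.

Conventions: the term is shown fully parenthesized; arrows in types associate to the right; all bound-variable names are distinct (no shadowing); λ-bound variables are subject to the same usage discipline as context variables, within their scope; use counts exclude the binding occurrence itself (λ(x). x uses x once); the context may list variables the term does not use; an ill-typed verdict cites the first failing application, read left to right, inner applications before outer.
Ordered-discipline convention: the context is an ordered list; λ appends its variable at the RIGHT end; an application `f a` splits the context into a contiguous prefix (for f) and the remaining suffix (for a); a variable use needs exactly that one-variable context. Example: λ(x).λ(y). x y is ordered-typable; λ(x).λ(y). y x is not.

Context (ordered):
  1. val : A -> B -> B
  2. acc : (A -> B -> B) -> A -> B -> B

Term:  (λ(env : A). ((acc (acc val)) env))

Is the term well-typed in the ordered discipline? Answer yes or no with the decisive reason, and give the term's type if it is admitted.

no — repeated use of acc ×2
counts: val=1; acc=2; env [bound]=1
order of uses: acc, acc, val, env
typing: ✓ — A -> B -> B
summary: ordered ✗ · linear ✗ · affine ✗ · relevant ✓ · unrestricted ✓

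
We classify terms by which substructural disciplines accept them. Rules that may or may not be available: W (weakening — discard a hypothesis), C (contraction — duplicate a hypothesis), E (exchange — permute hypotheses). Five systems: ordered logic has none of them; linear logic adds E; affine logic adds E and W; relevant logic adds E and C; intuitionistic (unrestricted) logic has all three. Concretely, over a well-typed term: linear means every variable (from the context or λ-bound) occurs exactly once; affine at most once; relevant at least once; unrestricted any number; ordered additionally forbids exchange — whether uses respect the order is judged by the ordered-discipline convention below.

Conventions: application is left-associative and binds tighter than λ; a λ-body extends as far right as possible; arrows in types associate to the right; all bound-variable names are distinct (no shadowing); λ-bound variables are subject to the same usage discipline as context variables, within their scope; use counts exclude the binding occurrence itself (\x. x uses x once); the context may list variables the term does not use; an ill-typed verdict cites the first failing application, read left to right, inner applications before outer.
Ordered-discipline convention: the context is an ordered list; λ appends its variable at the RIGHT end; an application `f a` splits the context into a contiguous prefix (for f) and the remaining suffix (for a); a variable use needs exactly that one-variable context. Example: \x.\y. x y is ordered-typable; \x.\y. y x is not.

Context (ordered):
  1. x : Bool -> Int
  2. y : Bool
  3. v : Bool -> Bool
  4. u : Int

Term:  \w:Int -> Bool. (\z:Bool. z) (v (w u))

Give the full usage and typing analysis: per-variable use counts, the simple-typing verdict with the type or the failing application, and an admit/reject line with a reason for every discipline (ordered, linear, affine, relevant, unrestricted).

variable uses: x: 0×, y: 0×, v: 1×, u: 1×, w (bound): 1×, z (bound): 1×
left-to-right use order: z, v, w, u
typing: well-typed — term : (Int -> Bool) -> Bool
ordered: ✗ — x, y left unused
linear: ✗ — x, y left unused
affine: ✓ — no duplicate uses among x, y, v, u, w, z
relevant: ✗ — x, y left unused
unrestricted: ✓ — simply typable at (Int -> Bool) -> Bool; W, C, E all held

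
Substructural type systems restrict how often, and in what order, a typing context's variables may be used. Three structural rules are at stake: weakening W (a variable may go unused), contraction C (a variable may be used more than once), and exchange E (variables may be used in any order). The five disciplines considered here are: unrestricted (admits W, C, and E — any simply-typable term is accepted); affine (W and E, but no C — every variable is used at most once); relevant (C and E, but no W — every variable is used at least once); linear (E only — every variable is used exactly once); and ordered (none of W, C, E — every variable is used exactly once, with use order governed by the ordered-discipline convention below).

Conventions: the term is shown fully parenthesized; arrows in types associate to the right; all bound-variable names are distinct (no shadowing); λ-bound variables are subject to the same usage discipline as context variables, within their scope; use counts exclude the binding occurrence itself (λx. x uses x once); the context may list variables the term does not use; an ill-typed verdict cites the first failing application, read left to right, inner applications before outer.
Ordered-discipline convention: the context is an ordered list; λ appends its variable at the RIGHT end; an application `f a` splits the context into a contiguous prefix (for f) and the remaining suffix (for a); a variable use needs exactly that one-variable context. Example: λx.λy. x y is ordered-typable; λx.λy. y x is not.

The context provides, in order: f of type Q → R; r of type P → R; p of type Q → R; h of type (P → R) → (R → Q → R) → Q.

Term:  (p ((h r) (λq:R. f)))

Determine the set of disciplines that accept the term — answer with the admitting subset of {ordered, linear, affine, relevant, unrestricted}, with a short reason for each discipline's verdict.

admitted by: affine, unrestricted
usage: f: 1; r: 1; p: 1; h: 1; q (λ-bound): 0
uses in reading order: p, h, r, f
typing: well-typed — term : R
ordered ✗ (q left unused)
linear ✗ (q left unused)
affine ✓ (at most one use each (f, r, p, h, q))
relevant ✗ (q left unused)
unrestricted ✓ (simply typable at R; W, C, E all held)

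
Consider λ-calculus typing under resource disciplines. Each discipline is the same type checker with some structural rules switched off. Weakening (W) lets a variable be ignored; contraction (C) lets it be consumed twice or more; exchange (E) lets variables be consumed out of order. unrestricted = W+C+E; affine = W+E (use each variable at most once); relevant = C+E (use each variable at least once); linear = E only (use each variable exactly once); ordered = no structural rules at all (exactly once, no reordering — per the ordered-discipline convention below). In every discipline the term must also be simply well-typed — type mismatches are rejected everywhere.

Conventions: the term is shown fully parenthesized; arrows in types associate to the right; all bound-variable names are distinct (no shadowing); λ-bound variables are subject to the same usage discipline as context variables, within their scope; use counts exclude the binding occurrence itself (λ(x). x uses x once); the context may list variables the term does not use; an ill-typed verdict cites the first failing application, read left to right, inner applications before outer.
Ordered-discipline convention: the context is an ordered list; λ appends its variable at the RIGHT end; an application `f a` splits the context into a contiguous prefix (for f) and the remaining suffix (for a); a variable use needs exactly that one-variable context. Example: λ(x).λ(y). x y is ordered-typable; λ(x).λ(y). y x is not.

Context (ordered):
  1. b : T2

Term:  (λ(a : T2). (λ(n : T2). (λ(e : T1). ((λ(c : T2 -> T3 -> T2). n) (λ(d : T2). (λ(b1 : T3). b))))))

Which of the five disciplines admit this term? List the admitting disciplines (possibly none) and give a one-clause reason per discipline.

admitted in: affine, unrestricted
usage: b=1; a (λ-bound)=0; n (λ-bound)=1; e (λ-bound)=0; c (λ-bound)=0; d (λ-bound)=0; b1 (λ-bound)=0
use order (left to right): n, b
typing: well-typed at T2 -> T2 -> T1 -> T2
ordered: ✗ — a, e, c, d, b1 never used (weakening)
linear: ✗ — a, e, c, d, b1 never used (weakening)
affine: ✓ — b, a, n, e, c, d, b1: no repeats, contraction unneeded
relevant: ✗ — a, e, c, d, b1 never used (weakening)
unrestricted: ✓ — well-typed at T2 -> T2 -> T1 -> T2; no restrictions here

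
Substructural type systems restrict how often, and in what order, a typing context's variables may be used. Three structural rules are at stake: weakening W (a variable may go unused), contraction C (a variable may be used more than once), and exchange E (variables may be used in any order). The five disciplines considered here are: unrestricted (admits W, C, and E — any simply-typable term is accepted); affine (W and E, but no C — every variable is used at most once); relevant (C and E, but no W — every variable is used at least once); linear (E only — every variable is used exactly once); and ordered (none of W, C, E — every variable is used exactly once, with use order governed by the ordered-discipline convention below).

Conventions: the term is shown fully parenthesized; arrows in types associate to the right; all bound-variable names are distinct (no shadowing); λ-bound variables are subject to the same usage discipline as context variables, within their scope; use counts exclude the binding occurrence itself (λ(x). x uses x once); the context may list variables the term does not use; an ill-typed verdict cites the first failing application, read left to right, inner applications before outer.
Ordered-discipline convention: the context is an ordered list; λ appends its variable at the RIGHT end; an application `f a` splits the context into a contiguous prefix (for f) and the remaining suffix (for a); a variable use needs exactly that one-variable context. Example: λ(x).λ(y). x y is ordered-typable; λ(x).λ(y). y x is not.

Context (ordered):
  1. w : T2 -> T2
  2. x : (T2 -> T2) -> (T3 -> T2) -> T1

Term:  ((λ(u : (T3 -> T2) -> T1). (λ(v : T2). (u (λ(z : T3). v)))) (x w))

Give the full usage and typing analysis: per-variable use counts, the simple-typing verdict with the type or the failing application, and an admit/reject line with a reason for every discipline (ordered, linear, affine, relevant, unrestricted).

usage: w: 1×; x: 1×; u [bound]: 1×; v [bound]: 1×; z [bound]: 0×
left-to-right use order: u, v, x, w
typing: well-typed at T2 -> T1
ordered ✗ (unused: z — weakening required)
linear ✗ (unused: z — weakening required)
affine ✓ (w, x, u, v, z: no repeats, contraction unneeded)
relevant ✗ (unused: z — weakening required)
unrestricted ✓ (well-typed at T2 -> T1; no restrictions here)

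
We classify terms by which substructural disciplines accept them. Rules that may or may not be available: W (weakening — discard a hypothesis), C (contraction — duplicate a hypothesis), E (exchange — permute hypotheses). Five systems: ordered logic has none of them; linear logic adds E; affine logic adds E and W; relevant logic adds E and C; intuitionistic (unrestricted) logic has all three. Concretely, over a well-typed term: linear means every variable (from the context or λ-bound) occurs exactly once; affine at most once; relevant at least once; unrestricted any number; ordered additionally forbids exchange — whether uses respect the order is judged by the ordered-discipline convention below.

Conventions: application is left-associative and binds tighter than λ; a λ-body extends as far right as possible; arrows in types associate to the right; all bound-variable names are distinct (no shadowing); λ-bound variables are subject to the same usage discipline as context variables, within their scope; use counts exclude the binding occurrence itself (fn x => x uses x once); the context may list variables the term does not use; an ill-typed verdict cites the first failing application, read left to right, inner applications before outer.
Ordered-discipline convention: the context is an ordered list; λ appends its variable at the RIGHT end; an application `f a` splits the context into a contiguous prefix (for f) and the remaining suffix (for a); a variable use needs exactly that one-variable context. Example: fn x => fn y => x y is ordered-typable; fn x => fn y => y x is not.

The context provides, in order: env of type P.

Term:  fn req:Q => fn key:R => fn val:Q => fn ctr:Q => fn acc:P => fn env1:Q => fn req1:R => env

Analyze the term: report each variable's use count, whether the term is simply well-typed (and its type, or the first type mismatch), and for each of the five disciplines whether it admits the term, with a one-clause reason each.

usage: env ×1; req (λ-bound) ×0; key (λ-bound) ×0; val (λ-bound) ×0; ctr (λ-bound) ×0; acc (λ-bound) ×0; env1 (λ-bound) ×0; req1 (λ-bound) ×0
left-to-right use order: env
typing: well-typed at Q -> R -> Q -> Q -> P -> Q -> R -> P
ordered: ✗, req, key, val, ctr, acc, env1, req1 left unused
linear: ✗, req, key, val, ctr, acc, env1, req1 left unused
affine: ✓, at most one use each (env, req, key, val, ctr, acc, env1, req1)
relevant: ✗, req, key, val, ctr, acc, env1, req1 left unused
unrestricted: ✓, type-checks (Q -> R -> Q -> Q -> P -> Q -> R -> P) and nothing is barred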